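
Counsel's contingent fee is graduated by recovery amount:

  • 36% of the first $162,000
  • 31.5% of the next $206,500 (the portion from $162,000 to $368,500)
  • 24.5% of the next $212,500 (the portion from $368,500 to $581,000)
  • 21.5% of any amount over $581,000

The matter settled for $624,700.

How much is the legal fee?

First $162,000 at 36% = $58,320.00
Next $206,500 at 31.5% = $65,047.50
Next $212,500 at 24.5% = $52,062.50
Remaining $43,700 at 21.5% = $9,395.50
Fee: $58,320.00 + $65,047.50 + $52,062.50 + $9,395.50 = $184,825.50

$184,825.50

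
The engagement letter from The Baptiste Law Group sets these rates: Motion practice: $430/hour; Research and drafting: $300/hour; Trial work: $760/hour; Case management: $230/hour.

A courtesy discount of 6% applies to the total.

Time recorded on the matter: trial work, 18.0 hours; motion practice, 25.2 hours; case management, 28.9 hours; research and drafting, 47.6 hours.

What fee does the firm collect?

$42,716.42

Motion practice: 25.2 × $430 = $10,836.00
Research and drafting: 47.6 × $300 = $14,280.00
Trial work: 18.0 × $760 = $13,680.00
Case management: 28.9 × $230 = $6,647.00
Subtotal: $45,443.00
Less 6% discount: −$2,726.58
Total: $45,443.00 − $2,726.58 = $42,716.42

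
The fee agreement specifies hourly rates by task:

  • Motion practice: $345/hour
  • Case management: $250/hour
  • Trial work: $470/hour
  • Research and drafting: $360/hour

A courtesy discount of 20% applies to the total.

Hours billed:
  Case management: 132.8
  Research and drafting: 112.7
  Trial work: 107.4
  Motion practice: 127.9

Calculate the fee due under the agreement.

Motion practice: 127.9 × $345 = $44,125.50
Case management: 132.8 × $250 = $33,200.00
Trial work: 107.4 × $470 = $50,478.00
Research and drafting: 112.7 × $360 = $40,572.00
Subtotal: $168,375.50
Less 20% discount: −$33,675.10
Total: $168,375.50 − $33,675.10 = $134,700.40

$134,700.40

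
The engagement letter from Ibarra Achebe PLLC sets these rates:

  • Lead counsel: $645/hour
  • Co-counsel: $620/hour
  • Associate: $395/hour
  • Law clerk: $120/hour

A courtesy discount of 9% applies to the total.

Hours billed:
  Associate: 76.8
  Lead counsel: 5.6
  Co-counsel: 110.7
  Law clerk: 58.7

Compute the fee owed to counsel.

Lead counsel: 5.6 × $645 = $3,612.00
Co-counsel: 110.7 × $620 = $68,634.00
Associate: 76.8 × $395 = $30,336.00
Law clerk: 58.7 × $120 = $7,044.00
Subtotal: $109,626.00
Less 9% discount: −$9,866.34
Total: $109,626.00 − $9,866.34 = $99,759.66

$99,759.66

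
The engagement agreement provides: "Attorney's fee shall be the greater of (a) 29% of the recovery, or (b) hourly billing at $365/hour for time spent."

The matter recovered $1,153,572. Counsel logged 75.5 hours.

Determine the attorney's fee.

$334,535.88

(a) 29% of $1,153,572 = $334,535.88
(b) 75.5 × $365 = $27,557.50
The greater is (a): $334,535.88.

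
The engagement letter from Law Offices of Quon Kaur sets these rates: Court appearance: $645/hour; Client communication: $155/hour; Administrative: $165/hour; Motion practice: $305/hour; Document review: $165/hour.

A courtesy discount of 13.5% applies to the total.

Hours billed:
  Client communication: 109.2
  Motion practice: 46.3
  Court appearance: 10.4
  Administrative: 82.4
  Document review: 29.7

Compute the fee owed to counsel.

Court appearance: 10.4 × $645 = $6,708.00
Client communication: 109.2 × $155 = $16,926.00
Administrative: 82.4 × $165 = $13,596.00
Motion practice: 46.3 × $305 = $14,121.50
Document review: 29.7 × $165 = $4,900.50
Subtotal: $56,252.00
Less 13.5% discount: −$7,594.02
Total: $56,252.00 − $7,594.02 = $48,657.98

$48,657.98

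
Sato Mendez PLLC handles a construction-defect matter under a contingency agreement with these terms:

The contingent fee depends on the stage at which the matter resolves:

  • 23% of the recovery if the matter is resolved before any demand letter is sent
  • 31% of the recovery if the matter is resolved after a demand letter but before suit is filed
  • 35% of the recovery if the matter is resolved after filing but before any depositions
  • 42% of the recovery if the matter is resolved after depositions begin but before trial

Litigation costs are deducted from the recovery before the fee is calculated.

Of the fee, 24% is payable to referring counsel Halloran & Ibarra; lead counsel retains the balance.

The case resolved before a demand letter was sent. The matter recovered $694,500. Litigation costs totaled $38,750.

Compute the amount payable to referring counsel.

Fee base (net of costs): $694,500 − $38,750 = $655,750
The matter resolved before a demand letter was sent, so the 23% rate applies.
$655,750 × 23% = $150,822.50
Referral share: 24% of $150,822.50 = $36,197.40; lead counsel retains $150,822.50 − $36,197.40 = $114,625.10.

$36,197.40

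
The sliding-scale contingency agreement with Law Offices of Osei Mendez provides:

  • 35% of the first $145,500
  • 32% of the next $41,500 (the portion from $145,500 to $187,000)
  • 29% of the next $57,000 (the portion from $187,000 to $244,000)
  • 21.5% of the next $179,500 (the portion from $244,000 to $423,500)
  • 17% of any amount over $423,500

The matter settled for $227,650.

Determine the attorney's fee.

First $145,500 at 35% = $50,925.00
Next $41,500 at 32% = $13,280.00
Remaining $40,650 at 29% = $11,788.50
Fee: $50,925.00 + $13,280.00 + $11,788.50 = $75,993.50

$75,993.50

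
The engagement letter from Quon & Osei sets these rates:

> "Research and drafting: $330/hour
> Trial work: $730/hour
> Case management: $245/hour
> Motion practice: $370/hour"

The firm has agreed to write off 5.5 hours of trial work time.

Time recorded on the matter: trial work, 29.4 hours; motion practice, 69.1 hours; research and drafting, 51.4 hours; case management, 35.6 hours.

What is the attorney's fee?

$68,698.00

Research and drafting: 51.4 × $330 = $16,962.00
Trial work: 29.4 × $730 = $21,462.00
Case management: 35.6 × $245 = $8,722.00
Motion practice: 69.1 × $370 = $25,567.00
Subtotal: $72,713.00
Write-off: 5.5 × $730 = $4,015.00
Total: $72,713.00 − $4,015.00 = $68,698.00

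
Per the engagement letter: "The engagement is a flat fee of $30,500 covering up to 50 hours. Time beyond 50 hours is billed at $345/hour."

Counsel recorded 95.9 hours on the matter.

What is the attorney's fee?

$46,335.50

Flat fee: $30,500.00
Excess hours: 95.9 − 50 = 45.9
Overrun: 45.9 × $345 = $15,835.50
Total: $30,500.00 + $15,835.50 = $46,335.50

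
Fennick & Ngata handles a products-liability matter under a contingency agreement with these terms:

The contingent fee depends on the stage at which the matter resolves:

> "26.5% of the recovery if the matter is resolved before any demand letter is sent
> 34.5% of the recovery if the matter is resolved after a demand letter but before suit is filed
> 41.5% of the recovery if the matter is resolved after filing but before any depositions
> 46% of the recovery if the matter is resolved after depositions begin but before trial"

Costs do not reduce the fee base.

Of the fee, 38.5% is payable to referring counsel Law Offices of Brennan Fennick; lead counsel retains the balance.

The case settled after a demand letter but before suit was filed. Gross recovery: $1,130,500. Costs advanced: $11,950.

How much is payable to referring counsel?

$150,158.66

Fee base is the gross recovery, $1,130,500; costs are reimbursed separately.
The matter settled after a demand letter but before suit was filed, so the 34.5% rate applies.
$1,130,500 × 34.5% = $390,022.50
Referral share: 38.5% of $390,022.50 = $150,158.66; lead counsel retains $390,022.50 − $150,158.66 = $239,863.84.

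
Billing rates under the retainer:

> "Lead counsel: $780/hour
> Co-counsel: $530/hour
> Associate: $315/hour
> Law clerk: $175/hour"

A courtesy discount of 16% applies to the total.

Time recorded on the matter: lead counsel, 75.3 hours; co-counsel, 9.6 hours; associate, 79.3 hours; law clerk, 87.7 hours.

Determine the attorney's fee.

$87,485.16

Lead counsel: 75.3 × $780 = $58,734.00
Co-counsel: 9.6 × $530 = $5,088.00
Associate: 79.3 × $315 = $24,979.50
Law clerk: 87.7 × $175 = $15,347.50
Subtotal: $104,149.00
Less 16% discount: −$16,663.84
Total: $104,149.00 − $16,663.84 = $87,485.16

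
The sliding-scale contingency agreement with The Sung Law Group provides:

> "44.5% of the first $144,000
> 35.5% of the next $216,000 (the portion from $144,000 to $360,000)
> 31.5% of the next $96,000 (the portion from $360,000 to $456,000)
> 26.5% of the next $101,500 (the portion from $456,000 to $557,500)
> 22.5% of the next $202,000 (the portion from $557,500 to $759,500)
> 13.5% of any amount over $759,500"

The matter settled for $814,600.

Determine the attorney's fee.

First $144,000 at 44.5% = $64,080.00
Next $216,000 at 35.5% = $76,680.00
Next $96,000 at 31.5% = $30,240.00
Next $101,500 at 26.5% = $26,897.50
Next $202,000 at 22.5% = $45,450.00
Remaining $55,100 at 13.5% = $7,438.50
Fee: $64,080.00 + $76,680.00 + $30,240.00 + $26,897.50 + $45,450.00 + $7,438.50 = $250,786.00

$250,786.00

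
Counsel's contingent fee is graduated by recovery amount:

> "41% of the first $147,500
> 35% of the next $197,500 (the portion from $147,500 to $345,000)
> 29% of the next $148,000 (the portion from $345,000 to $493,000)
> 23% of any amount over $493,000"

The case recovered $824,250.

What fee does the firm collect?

$248,707.50

First $147,500 at 41% = $60,475.00
Next $197,500 at 35% = $69,125.00
Next $148,000 at 29% = $42,920.00
Remaining $331,250 at 23% = $76,187.50
Fee: $60,475.00 + $69,125.00 + $42,920.00 + $76,187.50 = $248,707.50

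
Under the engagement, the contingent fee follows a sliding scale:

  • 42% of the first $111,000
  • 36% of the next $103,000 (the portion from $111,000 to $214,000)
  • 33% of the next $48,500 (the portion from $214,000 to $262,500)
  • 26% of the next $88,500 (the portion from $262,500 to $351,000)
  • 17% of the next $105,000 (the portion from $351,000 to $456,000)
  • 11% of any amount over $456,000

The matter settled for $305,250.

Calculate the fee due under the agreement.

$110,820.00

First $111,000 at 42% = $46,620.00
Next $103,000 at 36% = $37,080.00
Next $48,500 at 33% = $16,005.00
Remaining $42,750 at 26% = $11,115.00
Fee: $46,620.00 + $37,080.00 + $16,005.00 + $11,115.00 = $110,820.00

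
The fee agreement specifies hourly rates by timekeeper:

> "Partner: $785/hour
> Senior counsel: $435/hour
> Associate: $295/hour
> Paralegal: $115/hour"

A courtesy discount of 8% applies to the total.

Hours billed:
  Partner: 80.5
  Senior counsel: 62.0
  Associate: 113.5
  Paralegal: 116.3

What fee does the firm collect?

$126,057.94

Partner: 80.5 × $785 = $63,192.50
Senior counsel: 62.0 × $435 = $26,970.00
Associate: 113.5 × $295 = $33,482.50
Paralegal: 116.3 × $115 = $13,374.50
Subtotal: $137,019.50
Less 8% discount: −$10,961.56
Total: $137,019.50 − $10,961.56 = $126,057.94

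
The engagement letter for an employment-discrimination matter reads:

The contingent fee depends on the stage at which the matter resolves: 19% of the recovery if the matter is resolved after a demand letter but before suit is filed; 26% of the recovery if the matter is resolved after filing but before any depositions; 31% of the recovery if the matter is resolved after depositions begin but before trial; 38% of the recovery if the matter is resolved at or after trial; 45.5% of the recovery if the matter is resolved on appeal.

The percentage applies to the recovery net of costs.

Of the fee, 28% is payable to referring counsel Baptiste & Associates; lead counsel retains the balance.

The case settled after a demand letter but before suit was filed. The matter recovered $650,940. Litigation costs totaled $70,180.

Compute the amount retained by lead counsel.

Fee base (net of costs): $650,940 − $70,180 = $580,760
The matter settled after a demand letter but before suit was filed, so the 19% rate applies.
$580,760 × 19% = $110,344.40
Referral share: 28% of $110,344.40 = $30,896.43; lead counsel retains $110,344.40 − $30,896.43 = $79,447.97.

$79,447.97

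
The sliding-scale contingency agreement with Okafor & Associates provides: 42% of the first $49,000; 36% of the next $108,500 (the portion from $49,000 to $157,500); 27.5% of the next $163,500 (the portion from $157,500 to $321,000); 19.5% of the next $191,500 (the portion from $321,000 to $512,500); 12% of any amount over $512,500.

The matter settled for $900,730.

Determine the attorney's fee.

First $49,000 at 42% = $20,580.00
Next $108,500 at 36% = $39,060.00
Next $163,500 at 27.5% = $44,962.50
Next $191,500 at 19.5% = $37,342.50
Remaining $388,230 at 12% = $46,587.60
Fee: $20,580.00 + $39,060.00 + $44,962.50 + $37,342.50 + $46,587.60 = $188,532.60

$188,532.60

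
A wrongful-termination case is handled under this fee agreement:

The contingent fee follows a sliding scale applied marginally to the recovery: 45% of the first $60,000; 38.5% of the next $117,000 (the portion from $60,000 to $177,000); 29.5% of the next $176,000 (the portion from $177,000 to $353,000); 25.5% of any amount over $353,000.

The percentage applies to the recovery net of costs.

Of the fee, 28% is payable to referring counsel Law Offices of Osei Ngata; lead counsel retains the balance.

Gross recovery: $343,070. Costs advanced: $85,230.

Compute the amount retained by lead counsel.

$69,042.82

Fee base (net of costs): $343,070 − $85,230 = $257,840
First $60,000 at 45% = $27,000.00
Next $117,000 at 38.5% = $45,045.00
Remaining $80,840 at 29.5% = $23,847.80
Fee: $27,000.00 + $45,045.00 + $23,847.80 = $95,892.80
Referral share: 28% of $95,892.80 = $26,849.98; lead counsel retains $95,892.80 − $26,849.98 = $69,042.82.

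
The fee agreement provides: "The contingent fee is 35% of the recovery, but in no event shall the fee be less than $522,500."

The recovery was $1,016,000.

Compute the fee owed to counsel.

$522,500.00

35% of $1,016,000 = $355,600.00
That is below the $522,500 minimum, so the minimum applies.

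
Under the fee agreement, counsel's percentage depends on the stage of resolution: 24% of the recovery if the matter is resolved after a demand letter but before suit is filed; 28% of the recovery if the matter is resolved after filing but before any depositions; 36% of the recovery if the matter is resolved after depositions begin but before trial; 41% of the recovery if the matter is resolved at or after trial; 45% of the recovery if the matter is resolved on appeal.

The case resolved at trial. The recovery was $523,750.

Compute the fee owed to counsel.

The matter resolved at trial, so the 41% rate applies.
$523,750 × 41% = $214,737.50

$214,737.50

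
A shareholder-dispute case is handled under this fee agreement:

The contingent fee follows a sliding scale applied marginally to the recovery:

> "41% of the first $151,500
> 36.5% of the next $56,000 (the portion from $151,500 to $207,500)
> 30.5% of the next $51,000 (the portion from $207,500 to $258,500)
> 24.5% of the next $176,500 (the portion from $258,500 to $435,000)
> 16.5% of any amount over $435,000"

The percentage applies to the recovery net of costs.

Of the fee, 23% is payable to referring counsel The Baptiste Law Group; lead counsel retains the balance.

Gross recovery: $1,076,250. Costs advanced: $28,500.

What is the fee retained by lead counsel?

Fee base (net of costs): $1,076,250 − $28,500 = $1,047,750
First $151,500 at 41% = $62,115.00
Next $56,000 at 36.5% = $20,440.00
Next $51,000 at 30.5% = $15,555.00
Next $176,500 at 24.5% = $43,242.50
Remaining $612,750 at 16.5% = $101,103.75
Fee: $62,115.00 + $20,440.00 + $15,555.00 + $43,242.50 + $101,103.75 = $242,456.25
Referral share: 23% of $242,456.25 = $55,764.94; lead counsel retains $242,456.25 − $55,764.94 = $186,691.31.

$186,691.31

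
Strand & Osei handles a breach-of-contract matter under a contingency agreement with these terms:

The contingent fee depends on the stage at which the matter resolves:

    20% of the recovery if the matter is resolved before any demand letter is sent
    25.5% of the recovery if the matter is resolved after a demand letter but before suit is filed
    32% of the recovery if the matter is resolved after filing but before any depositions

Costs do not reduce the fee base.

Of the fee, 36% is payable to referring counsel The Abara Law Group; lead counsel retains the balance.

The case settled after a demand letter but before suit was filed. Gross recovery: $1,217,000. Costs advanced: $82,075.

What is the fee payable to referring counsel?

Fee base is the gross recovery, $1,217,000; costs are reimbursed separately.
The matter settled after a demand letter but before suit was filed, so the 25.5% rate applies.
$1,217,000 × 25.5% = $310,335.00
Referral share: 36% of $310,335.00 = $111,720.60; lead counsel retains $310,335.00 − $111,720.60 = $198,614.40.

$111,720.60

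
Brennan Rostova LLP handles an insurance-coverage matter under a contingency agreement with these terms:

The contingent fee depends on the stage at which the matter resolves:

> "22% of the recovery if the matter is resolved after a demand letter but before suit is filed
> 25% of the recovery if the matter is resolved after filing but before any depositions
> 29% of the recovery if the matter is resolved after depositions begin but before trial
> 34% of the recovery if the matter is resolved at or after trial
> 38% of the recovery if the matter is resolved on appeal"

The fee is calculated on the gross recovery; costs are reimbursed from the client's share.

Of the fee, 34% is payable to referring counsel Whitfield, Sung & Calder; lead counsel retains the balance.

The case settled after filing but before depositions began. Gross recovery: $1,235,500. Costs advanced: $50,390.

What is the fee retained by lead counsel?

Fee base is the gross recovery, $1,235,500; costs are reimbursed separately.
The matter settled after filing but before depositions began, so the 25% rate applies.
$1,235,500 × 25% = $308,875.00
Referral share: 34% of $308,875.00 = $105,017.50; lead counsel retains $308,875.00 − $105,017.50 = $203,857.50.

$203,857.50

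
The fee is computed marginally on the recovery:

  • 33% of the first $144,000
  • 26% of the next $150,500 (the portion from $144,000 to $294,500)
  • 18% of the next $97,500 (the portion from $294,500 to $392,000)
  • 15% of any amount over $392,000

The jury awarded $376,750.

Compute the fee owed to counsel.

$101,455.00

First $144,000 at 33% = $47,520.00
Next $150,500 at 26% = $39,130.00
Remaining $82,250 at 18% = $14,805.00
Fee: $47,520.00 + $39,130.00 + $14,805.00 = $101,455.00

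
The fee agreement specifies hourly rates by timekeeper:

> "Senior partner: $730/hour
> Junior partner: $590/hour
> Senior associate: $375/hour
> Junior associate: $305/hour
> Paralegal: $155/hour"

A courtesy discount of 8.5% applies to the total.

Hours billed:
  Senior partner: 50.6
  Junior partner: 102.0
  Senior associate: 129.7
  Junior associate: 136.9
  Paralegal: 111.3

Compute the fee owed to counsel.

$187,356.77

Senior partner: 50.6 × $730 = $36,938.00
Junior partner: 102.0 × $590 = $60,180.00
Senior associate: 129.7 × $375 = $48,637.50
Junior associate: 136.9 × $305 = $41,754.50
Paralegal: 111.3 × $155 = $17,251.50
Subtotal: $204,761.50
Less 8.5% discount: −$17,404.73
Total: $204,761.50 − $17,404.73 = $187,356.77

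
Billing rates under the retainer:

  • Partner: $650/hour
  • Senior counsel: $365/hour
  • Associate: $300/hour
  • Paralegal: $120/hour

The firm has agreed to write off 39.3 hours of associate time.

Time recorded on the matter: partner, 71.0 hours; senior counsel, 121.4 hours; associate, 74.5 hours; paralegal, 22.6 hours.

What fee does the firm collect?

$103,733.00

Partner: 71.0 × $650 = $46,150.00
Senior counsel: 121.4 × $365 = $44,311.00
Associate: 74.5 × $300 = $22,350.00
Paralegal: 22.6 × $120 = $2,712.00
Subtotal: $115,523.00
Write-off: 39.3 × $300 = $11,790.00
Total: $115,523.00 − $11,790.00 = $103,733.00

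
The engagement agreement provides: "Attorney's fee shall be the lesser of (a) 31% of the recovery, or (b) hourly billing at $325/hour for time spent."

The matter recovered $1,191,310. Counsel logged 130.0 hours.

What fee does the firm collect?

(a) 31% of $1,191,310 = $369,306.10
(b) 130.0 × $325 = $42,250.00
The lesser is (b): $42,250.00.

$42,250.00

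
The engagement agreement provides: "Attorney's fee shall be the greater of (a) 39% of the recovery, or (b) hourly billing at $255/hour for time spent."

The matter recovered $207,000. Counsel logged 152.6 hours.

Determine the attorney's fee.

(a) 39% of $207,000 = $80,730.00
(b) 152.6 × $255 = $38,913.00
The greater is (a): $80,730.00.

$80,730.00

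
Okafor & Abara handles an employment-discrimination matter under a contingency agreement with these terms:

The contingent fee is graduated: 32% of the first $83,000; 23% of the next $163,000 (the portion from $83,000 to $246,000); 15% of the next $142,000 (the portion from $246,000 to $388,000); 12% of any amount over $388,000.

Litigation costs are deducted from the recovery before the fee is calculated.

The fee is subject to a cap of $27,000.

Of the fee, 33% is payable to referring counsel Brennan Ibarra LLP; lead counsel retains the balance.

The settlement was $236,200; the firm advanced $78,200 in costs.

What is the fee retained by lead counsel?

$18,090.00

Fee base (net of costs): $236,200 − $78,200 = $158,000
First $83,000 at 32% = $26,560.00
Remaining $75,000 at 23% = $17,250.00
Fee: $26,560.00 + $17,250.00 = $43,810.00
$43,810.00 exceeds the $27,000 cap, so the fee is capped at $27,000.00.
Referral share: 33% of $27,000.00 = $8,910.00; lead counsel retains $27,000.00 − $8,910.00 = $18,090.00.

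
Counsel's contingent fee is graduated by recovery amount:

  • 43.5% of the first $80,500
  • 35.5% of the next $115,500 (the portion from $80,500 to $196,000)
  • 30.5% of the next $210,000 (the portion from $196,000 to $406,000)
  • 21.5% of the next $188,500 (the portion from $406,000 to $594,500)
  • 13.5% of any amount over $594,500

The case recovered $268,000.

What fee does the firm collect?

$97,980.00

First $80,500 at 43.5% = $35,017.50
Next $115,500 at 35.5% = $41,002.50
Remaining $72,000 at 30.5% = $21,960.00
Fee: $35,017.50 + $41,002.50 + $21,960.00 = $97,980.00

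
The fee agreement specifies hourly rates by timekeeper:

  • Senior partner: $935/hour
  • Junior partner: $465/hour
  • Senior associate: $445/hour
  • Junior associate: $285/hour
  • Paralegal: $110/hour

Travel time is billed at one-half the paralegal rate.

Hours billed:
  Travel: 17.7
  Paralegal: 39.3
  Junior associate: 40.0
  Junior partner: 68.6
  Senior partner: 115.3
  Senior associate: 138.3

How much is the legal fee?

$217,944.50

Senior partner: 115.3 × $935 = $107,805.50
Junior partner: 68.6 × $465 = $31,899.00
Senior associate: 138.3 × $445 = $61,543.50
Junior associate: 40.0 × $285 = $11,400.00
Paralegal: 39.3 × $110 = $4,323.00
Subtotal: $107,805.50 + $31,899.00 + $61,543.50 + $11,400.00 + $4,323.00 = $216,971.00
Travel: 17.7 × ($110 ÷ 2) = 17.7 × $55.00 = $973.50
Total: $216,971.00 + $973.50 = $217,944.50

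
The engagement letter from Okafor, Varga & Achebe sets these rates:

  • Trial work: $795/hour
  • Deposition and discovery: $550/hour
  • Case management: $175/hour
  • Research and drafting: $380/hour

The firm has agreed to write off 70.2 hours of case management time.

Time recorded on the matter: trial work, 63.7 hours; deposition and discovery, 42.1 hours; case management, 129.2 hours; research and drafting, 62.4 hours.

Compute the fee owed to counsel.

$107,833.50

Trial work: 63.7 × $795 = $50,641.50
Deposition and discovery: 42.1 × $550 = $23,155.00
Case management: 129.2 × $175 = $22,610.00
Research and drafting: 62.4 × $380 = $23,712.00
Subtotal: $120,118.50
Write-off: 70.2 × $175 = $12,285.00
Total: $120,118.50 − $12,285.00 = $107,833.50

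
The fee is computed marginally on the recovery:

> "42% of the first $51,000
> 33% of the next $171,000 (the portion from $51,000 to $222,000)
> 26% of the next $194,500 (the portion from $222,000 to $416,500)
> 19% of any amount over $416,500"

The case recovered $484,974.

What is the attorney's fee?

First $51,000 at 42% = $21,420.00
Next $171,000 at 33% = $56,430.00
Next $194,500 at 26% = $50,570.00
Remaining $68,474 at 19% = $13,010.06
Fee: $21,420.00 + $56,430.00 + $50,570.00 + $13,010.06 = $141,430.06

$141,430.06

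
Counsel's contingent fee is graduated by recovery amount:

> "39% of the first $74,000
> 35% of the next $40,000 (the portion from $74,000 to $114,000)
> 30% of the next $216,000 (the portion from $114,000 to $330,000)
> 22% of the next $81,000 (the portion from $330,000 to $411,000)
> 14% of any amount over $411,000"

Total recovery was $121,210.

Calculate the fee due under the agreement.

$45,023.00

First $74,000 at 39% = $28,860.00
Next $40,000 at 35% = $14,000.00
Remaining $7,210 at 30% = $2,163.00
Fee: $28,860.00 + $14,000.00 + $2,163.00 = $45,023.00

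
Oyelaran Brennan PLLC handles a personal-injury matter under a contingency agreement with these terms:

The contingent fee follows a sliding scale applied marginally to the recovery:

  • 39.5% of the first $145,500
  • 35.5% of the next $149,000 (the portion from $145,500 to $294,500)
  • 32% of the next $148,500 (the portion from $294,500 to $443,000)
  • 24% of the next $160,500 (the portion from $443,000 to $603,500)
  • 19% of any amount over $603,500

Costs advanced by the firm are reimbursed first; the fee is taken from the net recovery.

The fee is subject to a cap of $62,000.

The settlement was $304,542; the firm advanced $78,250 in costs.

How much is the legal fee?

$62,000.00

Fee base (net of costs): $304,542 − $78,250 = $226,292
First $145,500 at 39.5% = $57,472.50
Remaining $80,792 at 35.5% = $28,681.16
Fee: $57,472.50 + $28,681.16 = $86,153.66
$86,153.66 exceeds the $62,000 cap, so the fee is capped at $62,000.00.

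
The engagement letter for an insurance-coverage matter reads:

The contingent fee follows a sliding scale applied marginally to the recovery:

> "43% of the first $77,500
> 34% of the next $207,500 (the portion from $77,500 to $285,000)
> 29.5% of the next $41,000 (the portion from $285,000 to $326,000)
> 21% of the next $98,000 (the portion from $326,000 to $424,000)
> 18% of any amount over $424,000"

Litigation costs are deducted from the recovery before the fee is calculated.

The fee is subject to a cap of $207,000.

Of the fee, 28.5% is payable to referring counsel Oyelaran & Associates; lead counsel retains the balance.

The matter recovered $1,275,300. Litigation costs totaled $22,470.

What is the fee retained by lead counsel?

$148,005.00

Fee base (net of costs): $1,275,300 − $22,470 = $1,252,830
First $77,500 at 43% = $33,325.00
Next $207,500 at 34% = $70,550.00
Next $41,000 at 29.5% = $12,095.00
Next $98,000 at 21% = $20,580.00
Remaining $828,830 at 18% = $149,189.40
Fee: $33,325.00 + $70,550.00 + $12,095.00 + $20,580.00 + $149,189.40 = $285,739.40
$285,739.40 exceeds the $207,000 cap, so the fee is capped at $207,000.00.
Referral share: 28.5% of $207,000.00 = $58,995.00; lead counsel retains $207,000.00 − $58,995.00 = $148,005.00.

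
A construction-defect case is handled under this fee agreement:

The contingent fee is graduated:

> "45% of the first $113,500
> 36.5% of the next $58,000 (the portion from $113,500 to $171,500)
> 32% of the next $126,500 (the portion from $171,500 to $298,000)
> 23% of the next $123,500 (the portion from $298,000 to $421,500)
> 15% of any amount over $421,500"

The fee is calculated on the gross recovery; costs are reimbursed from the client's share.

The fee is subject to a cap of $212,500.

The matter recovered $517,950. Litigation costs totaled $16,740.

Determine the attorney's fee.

$155,597.50

Fee base is the gross recovery, $517,950; costs are reimbursed separately.
First $113,500 at 45% = $51,075.00
Next $58,000 at 36.5% = $21,170.00
Next $126,500 at 32% = $40,480.00
Next $123,500 at 23% = $28,405.00
Remaining $96,450 at 15% = $14,467.50
Fee: $51,075.00 + $21,170.00 + $40,480.00 + $28,405.00 + $14,467.50 = $155,597.50
$155,597.50 is under the $212,500 cap.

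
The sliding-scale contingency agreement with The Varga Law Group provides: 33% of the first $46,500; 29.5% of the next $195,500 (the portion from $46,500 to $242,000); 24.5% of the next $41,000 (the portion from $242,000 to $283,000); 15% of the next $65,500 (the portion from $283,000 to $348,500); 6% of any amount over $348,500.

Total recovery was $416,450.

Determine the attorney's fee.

$96,964.50

First $46,500 at 33% = $15,345.00
Next $195,500 at 29.5% = $57,672.50
Next $41,000 at 24.5% = $10,045.00
Next $65,500 at 15% = $9,825.00
Remaining $67,950 at 6% = $4,077.00
Fee: $15,345.00 + $57,672.50 + $10,045.00 + $9,825.00 + $4,077.00 = $96,964.50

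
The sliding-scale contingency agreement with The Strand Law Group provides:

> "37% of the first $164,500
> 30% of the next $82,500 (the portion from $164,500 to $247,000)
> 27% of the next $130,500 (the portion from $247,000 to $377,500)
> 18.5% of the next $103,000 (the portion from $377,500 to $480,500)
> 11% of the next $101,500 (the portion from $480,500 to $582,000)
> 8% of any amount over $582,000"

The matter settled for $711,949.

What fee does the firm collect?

$161,465.92

First $164,500 at 37% = $60,865.00
Next $82,500 at 30% = $24,750.00
Next $130,500 at 27% = $35,235.00
Next $103,000 at 18.5% = $19,055.00
Next $101,500 at 11% = $11,165.00
Remaining $129,949 at 8% = $10,395.92
Fee: $60,865.00 + $24,750.00 + $35,235.00 + $19,055.00 + $11,165.00 + $10,395.92 = $161,465.92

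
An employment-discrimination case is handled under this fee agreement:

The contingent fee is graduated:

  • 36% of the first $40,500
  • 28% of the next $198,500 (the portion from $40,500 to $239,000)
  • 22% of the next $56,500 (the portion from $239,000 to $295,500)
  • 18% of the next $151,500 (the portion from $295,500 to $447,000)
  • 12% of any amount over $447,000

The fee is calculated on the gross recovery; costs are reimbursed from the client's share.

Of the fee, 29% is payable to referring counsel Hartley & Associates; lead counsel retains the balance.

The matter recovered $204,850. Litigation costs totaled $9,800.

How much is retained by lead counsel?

Fee base is the gross recovery, $204,850; costs are reimbursed separately.
First $40,500 at 36% = $14,580.00
Remaining $164,350 at 28% = $46,018.00
Fee: $14,580.00 + $46,018.00 = $60,598.00
Referral share: 29% of $60,598.00 = $17,573.42; lead counsel retains $60,598.00 − $17,573.42 = $43,024.58.

$43,024.58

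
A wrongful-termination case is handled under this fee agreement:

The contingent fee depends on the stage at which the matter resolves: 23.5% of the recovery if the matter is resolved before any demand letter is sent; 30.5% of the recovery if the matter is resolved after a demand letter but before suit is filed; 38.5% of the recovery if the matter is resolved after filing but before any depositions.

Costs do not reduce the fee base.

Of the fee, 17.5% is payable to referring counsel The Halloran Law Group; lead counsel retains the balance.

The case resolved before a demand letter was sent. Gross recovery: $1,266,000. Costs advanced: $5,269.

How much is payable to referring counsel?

Fee base is the gross recovery, $1,266,000; costs are reimbursed separately.
The matter resolved before a demand letter was sent, so the 23.5% rate applies.
$1,266,000 × 23.5% = $297,510.00
Referral share: 17.5% of $297,510.00 = $52,064.25; lead counsel retains $297,510.00 − $52,064.25 = $245,445.75.

$52,064.25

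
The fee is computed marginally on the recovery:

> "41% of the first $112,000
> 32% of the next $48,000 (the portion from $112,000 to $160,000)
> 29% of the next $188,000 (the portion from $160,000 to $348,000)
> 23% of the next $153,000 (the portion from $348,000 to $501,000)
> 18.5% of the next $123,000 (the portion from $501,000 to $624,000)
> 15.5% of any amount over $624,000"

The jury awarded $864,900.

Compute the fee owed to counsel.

$211,084.50

First $112,000 at 41% = $45,920.00
Next $48,000 at 32% = $15,360.00
Next $188,000 at 29% = $54,520.00
Next $153,000 at 23% = $35,190.00
Next $123,000 at 18.5% = $22,755.00
Remaining $240,900 at 15.5% = $37,339.50
Fee: $45,920.00 + $15,360.00 + $54,520.00 + $35,190.00 + $22,755.00 + $37,339.50 = $211,084.50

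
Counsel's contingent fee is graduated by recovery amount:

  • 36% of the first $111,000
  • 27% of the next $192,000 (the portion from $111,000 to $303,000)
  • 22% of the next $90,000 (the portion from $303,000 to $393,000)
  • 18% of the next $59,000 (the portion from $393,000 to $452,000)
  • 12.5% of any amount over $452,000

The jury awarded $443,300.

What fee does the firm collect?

$120,654.00

First $111,000 at 36% = $39,960.00
Next $192,000 at 27% = $51,840.00
Next $90,000 at 22% = $19,800.00
Remaining $50,300 at 18% = $9,054.00
Fee: $39,960.00 + $51,840.00 + $19,800.00 + $9,054.00 = $120,654.00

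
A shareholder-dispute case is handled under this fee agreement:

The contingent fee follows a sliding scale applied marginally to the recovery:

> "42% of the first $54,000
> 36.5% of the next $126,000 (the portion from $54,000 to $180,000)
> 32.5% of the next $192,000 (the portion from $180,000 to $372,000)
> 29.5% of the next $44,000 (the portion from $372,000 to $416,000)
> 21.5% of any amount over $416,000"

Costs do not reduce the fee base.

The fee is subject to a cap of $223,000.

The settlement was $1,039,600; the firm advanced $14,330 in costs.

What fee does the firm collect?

$223,000.00

Fee base is the gross recovery, $1,039,600; costs are reimbursed separately.
First $54,000 at 42% = $22,680.00
Next $126,000 at 36.5% = $45,990.00
Next $192,000 at 32.5% = $62,400.00
Next $44,000 at 29.5% = $12,980.00
Remaining $623,600 at 21.5% = $134,074.00
Fee: $22,680.00 + $45,990.00 + $62,400.00 + $12,980.00 + $134,074.00 = $278,124.00
$278,124.00 exceeds the $223,000 cap, so the fee is capped at $223,000.00.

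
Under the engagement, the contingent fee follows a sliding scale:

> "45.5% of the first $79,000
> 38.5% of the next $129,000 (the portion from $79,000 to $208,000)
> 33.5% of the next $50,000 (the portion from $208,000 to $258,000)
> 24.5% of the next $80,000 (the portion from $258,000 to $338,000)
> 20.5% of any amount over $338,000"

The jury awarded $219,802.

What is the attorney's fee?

$89,563.67

First $79,000 at 45.5% = $35,945.00
Next $129,000 at 38.5% = $49,665.00
Remaining $11,802 at 33.5% = $3,953.67
Fee: $35,945.00 + $49,665.00 + $3,953.67 = $89,563.67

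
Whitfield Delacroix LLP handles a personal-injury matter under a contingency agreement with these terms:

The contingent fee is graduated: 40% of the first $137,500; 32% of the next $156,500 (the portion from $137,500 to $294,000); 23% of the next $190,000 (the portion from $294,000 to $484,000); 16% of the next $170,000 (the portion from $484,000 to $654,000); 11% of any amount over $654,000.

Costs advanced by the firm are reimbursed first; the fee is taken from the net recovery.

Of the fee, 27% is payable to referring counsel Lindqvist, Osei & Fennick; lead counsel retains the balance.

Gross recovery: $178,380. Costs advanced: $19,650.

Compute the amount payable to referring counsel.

Fee base (net of costs): $178,380 − $19,650 = $158,730
First $137,500 at 40% = $55,000.00
Remaining $21,230 at 32% = $6,793.60
Fee: $55,000.00 + $6,793.60 = $61,793.60
Referral share: 27% of $61,793.60 = $16,684.27; lead counsel retains $61,793.60 − $16,684.27 = $45,109.33.

$16,684.27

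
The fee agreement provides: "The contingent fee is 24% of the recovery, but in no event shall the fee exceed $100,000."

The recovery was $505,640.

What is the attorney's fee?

24% of $505,640 = $121,353.60
That exceeds the $100,000 cap, so the fee is capped at $100,000.

$100,000.00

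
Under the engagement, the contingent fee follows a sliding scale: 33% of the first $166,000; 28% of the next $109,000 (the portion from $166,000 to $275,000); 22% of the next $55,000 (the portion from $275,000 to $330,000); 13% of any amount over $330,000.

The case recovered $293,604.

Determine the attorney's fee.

First $166,000 at 33% = $54,780.00
Next $109,000 at 28% = $30,520.00
Remaining $18,604 at 22% = $4,092.88
Fee: $54,780.00 + $30,520.00 + $4,092.88 = $89,392.88

$89,392.88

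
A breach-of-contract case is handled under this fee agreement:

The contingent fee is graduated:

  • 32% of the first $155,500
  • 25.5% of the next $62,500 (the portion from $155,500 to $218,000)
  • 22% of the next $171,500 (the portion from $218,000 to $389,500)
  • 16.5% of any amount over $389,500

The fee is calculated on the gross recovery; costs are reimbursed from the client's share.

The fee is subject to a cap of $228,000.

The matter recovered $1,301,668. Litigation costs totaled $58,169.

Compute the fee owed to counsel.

Fee base is the gross recovery, $1,301,668; costs are reimbursed separately.
First $155,500 at 32% = $49,760.00
Next $62,500 at 25.5% = $15,937.50
Next $171,500 at 22% = $37,730.00
Remaining $912,168 at 16.5% = $150,507.72
Fee: $49,760.00 + $15,937.50 + $37,730.00 + $150,507.72 = $253,935.22
$253,935.22 exceeds the $228,000 cap, so the fee is capped at $228,000.00.

$228,000.00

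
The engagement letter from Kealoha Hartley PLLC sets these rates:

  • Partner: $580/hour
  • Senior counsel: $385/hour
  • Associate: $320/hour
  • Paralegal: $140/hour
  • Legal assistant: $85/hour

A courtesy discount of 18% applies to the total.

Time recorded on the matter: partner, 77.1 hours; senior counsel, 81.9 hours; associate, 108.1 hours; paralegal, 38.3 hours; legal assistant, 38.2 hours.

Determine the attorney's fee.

Partner: 77.1 × $580 = $44,718.00
Senior counsel: 81.9 × $385 = $31,531.50
Associate: 108.1 × $320 = $34,592.00
Paralegal: 38.3 × $140 = $5,362.00
Legal assistant: 38.2 × $85 = $3,247.00
Subtotal: $119,450.50
Less 18% discount: −$21,501.09
Total: $119,450.50 − $21,501.09 = $97,949.41

$97,949.41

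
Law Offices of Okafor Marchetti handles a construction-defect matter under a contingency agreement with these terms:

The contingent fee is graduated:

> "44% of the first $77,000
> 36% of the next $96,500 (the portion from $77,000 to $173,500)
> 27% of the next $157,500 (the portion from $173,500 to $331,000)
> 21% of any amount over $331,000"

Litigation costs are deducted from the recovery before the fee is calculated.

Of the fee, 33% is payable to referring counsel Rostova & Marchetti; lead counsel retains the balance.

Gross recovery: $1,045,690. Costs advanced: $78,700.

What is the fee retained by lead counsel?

$163,950.94

Fee base (net of costs): $1,045,690 − $78,700 = $966,990
First $77,000 at 44% = $33,880.00
Next $96,500 at 36% = $34,740.00
Next $157,500 at 27% = $42,525.00
Remaining $635,990 at 21% = $133,557.90
Fee: $33,880.00 + $34,740.00 + $42,525.00 + $133,557.90 = $244,702.90
Referral share: 33% of $244,702.90 = $80,751.96; lead counsel retains $244,702.90 − $80,751.96 = $163,950.94.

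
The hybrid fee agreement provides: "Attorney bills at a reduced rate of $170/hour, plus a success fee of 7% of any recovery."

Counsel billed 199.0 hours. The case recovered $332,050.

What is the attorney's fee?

$57,073.50

Hourly: 199.0 × $170 = $33,830.00
Success fee: 7% of $332,050 = $23,243.50
Total: $33,830.00 + $23,243.50 = $57,073.50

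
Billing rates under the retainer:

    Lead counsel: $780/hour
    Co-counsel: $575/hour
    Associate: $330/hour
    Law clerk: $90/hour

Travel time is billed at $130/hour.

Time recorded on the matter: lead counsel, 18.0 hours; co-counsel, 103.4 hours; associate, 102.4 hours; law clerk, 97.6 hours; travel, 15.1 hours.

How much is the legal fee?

Lead counsel: 18.0 × $780 = $14,040.00
Co-counsel: 103.4 × $575 = $59,455.00
Associate: 102.4 × $330 = $33,792.00
Law clerk: 97.6 × $90 = $8,784.00
Subtotal: $14,040.00 + $59,455.00 + $33,792.00 + $8,784.00 = $116,071.00
Travel: 15.1 × $130 = $1,963.00
Total: $116,071.00 + $1,963.00 = $118,034.00

$118,034.00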